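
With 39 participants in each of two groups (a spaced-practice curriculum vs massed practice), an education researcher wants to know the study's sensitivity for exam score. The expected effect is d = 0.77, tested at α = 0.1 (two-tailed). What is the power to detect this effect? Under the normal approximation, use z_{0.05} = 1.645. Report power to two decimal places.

For two equal groups, power = Φ(d·√(n/2) − z_{α/2}).
d·√(n/2) = 0.77 × √(39/2) = 0.77 × 4.416 = 3.400.
z_β = 3.400 − 1.645 = 1.755.
Power = Φ(1.755) = 0.960.

power ≈ 0.96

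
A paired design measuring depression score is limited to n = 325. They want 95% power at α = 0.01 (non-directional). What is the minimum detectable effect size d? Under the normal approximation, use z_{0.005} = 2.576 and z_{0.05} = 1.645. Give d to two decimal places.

For a single sample (or paired design) of n = 325: d_min = (z_{α/2} + z_β)/√n.
z-sum = 2.576 + 1.645 = 4.221.
d_min = 4.221 / √325 = 4.221 / 18.028 = 0.234.

d_min ≈ 0.23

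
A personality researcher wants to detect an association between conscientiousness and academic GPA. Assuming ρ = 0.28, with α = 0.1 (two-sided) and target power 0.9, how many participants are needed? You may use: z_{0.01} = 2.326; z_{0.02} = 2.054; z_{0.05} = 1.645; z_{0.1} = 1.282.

Fisher's z: C = ½·ln((1+r)/(1−r)) = ½·ln(1.7778) = 0.2877.
n = ((z_{α/2} + z_β)/C)² + 3.
(1.645 + 1.282) / 0.2877 = 2.927 / 0.2877 = 10.174.
n = 10.174² + 3 = 103.51 + 3 = 106.5.
Round up.

n = 107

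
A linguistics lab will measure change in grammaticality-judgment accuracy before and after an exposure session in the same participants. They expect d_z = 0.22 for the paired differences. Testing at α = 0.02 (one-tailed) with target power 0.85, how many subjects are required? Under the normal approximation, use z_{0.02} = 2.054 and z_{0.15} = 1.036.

n = 198 pairs

For a paired (one-sample on differences) test: n = ((z_{α} + z_β) / d)².
z_{α} + z_β = 2.054 + 1.036 = 3.090.
n = (3.090 / 0.22)² = 14.045² = 197.27.
Round up.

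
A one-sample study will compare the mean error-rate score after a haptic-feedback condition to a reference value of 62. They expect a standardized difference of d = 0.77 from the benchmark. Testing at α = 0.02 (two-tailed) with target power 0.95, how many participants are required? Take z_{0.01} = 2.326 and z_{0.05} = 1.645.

n = 27

For a one-sample test: n = ((z_{α/2} + z_β) / d)².
z_{α/2} + z_β = 2.326 + 1.645 = 3.971.
n = (3.971 / 0.77)² = 5.157² = 26.60.
Round up.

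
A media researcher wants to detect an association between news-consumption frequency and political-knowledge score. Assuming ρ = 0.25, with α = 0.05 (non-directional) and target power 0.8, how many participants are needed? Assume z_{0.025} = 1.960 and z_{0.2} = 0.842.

n = 124

Fisher's z: C = ½·ln((1+r)/(1−r)) = ½·ln(1.6667) = 0.2554.
n = ((z_{α/2} + z_β)/C)² + 3.
(1.960 + 0.842) / 0.2554 = 2.802 / 0.2554 = 10.971.
n = 10.971² + 3 = 120.36 + 3 = 123.4.
Round up.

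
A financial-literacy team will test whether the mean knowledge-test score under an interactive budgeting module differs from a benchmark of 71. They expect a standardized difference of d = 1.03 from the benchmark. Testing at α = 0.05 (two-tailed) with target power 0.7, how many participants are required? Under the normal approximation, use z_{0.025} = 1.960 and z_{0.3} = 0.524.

For a one-sample test: n = ((z_{α/2} + z_β) / d)².
z_{α/2} + z_β = 1.960 + 0.524 = 2.484.
n = (2.484 / 1.03)² = 2.412² = 5.82.
Round up.

n = 6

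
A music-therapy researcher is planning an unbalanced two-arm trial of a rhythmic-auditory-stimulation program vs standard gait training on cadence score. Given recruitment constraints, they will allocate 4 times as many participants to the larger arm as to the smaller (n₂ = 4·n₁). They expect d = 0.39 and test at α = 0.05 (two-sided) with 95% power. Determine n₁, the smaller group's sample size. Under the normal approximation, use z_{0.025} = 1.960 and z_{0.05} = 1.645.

With allocation ratio k = n₂/n₁ = 4, Var(x̄₁−x̄₂) = σ²(1/n₁ + 1/(k·n₁)) = σ²·(k+1)/(k·n₁).
So n₁ = (1 + 1/k)·((z_{α/2} + z_β)/d)² = 1.250 × (3.605/0.39)².
n₁ = 1.250 × 85.44 = 106.8.
Round up: n₁ = 107, giving n₂ = 4 × 107 = 428.

n₁ = 107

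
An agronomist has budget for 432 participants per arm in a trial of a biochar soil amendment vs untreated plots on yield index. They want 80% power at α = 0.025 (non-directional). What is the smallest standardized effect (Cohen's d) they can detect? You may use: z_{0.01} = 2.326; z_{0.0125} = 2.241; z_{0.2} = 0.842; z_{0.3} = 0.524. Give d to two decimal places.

For two independent groups of n = 432 each: d_min = (z_{α/2} + z_β)·√(2/n).
z-sum = 2.241 + 0.842 = 3.083.
d_min = 3.083 × √(2/432) = 3.083 × 0.0680 = 0.210.

d_min ≈ 0.21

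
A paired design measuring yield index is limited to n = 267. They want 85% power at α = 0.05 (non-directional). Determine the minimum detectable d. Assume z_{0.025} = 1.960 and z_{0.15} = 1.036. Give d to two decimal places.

d_min ≈ 0.18

For a single sample (or paired design) of n = 267: d_min = (z_{α/2} + z_β)/√n.
z-sum = 1.960 + 1.036 = 2.996.
d_min = 2.996 / √267 = 2.996 / 16.340 = 0.183.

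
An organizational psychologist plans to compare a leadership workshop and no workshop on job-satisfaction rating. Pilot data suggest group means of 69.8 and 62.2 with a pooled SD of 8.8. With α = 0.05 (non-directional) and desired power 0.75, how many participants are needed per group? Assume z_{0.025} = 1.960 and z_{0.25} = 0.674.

Cohen's d = |M₁ − M₂| / SD_pooled = |69.8 − 62.2| / 8.8 = 7.6 / 8.8 = 0.864.
For two independent groups with equal n: n = 2·((z_{α/2} + z_β) / d)².
z_{α/2} + z_β = 1.960 + 0.674 = 2.634.
n = 2 × (2.634 / 0.864)² = 2 × 3.049² = 2 × 9.29 = 18.6.
Round up to the next whole participant.

n = 19 per group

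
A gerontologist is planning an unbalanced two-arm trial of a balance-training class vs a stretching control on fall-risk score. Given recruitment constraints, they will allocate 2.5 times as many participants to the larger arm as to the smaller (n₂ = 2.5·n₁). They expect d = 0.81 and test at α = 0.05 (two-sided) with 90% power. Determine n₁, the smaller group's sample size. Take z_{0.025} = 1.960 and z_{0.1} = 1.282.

n₁ = 23

With allocation ratio k = n₂/n₁ = 2.5, Var(x̄₁−x̄₂) = σ²(1/n₁ + 1/(k·n₁)) = σ²·(k+1)/(k·n₁).
So n₁ = (1 + 1/k)·((z_{α/2} + z_β)/d)² = 1.400 × (3.242/0.81)².
n₁ = 1.400 × 16.02 = 22.4.
Round up: n₁ = 23, giving n₂ = ⌈2.5 × 23⌉ = ⌈57.5⌉ = 58.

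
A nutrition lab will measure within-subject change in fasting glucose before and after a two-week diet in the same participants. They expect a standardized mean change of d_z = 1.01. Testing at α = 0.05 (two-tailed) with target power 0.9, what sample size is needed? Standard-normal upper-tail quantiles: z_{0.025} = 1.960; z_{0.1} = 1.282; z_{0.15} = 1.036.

n = 11 pairs

For a paired (one-sample on differences) test: n = ((z_{α/2} + z_β) / d)².
z_{α/2} + z_β = 1.960 + 1.282 = 3.242.
n = (3.242 / 1.01)² = 3.210² = 10.30.
Round up.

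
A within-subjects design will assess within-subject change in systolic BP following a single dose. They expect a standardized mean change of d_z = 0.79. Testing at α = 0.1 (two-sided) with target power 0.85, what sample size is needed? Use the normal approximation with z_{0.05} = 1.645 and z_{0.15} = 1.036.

n = 12 pairs

For a paired (one-sample on differences) test: n = ((z_{α/2} + z_β) / d)².
z_{α/2} + z_β = 1.645 + 1.036 = 2.681.
n = (2.681 / 0.79)² = 3.394² = 11.52.
Round up.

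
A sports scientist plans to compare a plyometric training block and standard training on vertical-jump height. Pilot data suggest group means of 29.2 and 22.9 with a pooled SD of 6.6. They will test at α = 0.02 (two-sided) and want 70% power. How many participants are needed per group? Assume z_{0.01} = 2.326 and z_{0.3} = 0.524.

Cohen's d = |M₁ − M₂| / SD_pooled = |29.2 − 22.9| / 6.6 = 6.3 / 6.6 = 0.955.
For two independent groups with equal n: n = 2·((z_{α/2} + z_β) / d)².
z_{α/2} + z_β = 2.326 + 0.524 = 2.850.
n = 2 × (2.850 / 0.955)² = 2 × 2.984² = 2 × 8.91 = 17.8.
Round up to the next whole participant.

n = 18 per group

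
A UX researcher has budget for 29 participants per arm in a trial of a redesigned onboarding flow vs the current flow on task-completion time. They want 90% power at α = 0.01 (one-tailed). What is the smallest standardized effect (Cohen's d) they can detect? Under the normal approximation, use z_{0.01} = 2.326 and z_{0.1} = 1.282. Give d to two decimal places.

d_min ≈ 0.95

For two independent groups of n = 29 each: d_min = (z_{α} + z_β)·√(2/n).
z-sum = 2.326 + 1.282 = 3.608.
d_min = 3.608 × √(2/29) = 3.608 × 0.2626 = 0.948.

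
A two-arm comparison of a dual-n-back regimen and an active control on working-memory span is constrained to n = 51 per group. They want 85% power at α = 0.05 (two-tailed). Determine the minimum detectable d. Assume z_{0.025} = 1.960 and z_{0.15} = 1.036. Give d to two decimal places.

d_min ≈ 0.59

For two independent groups of n = 51 each: d_min = (z_{α/2} + z_β)·√(2/n).
z-sum = 1.960 + 1.036 = 2.996.
d_min = 2.996 × √(2/51) = 2.996 × 0.1980 = 0.593.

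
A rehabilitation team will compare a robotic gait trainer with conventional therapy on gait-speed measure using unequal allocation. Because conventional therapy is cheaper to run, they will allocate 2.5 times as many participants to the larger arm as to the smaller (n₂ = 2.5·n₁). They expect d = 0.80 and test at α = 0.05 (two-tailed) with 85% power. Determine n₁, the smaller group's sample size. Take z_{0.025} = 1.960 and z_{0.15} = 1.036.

n₁ = 20

With allocation ratio k = n₂/n₁ = 2.5, Var(x̄₁−x̄₂) = σ²(1/n₁ + 1/(k·n₁)) = σ²·(k+1)/(k·n₁).
So n₁ = (1 + 1/k)·((z_{α/2} + z_β)/d)² = 1.400 × (2.996/0.80)².
n₁ = 1.400 × 14.03 = 19.6.
Round up: n₁ = 20, giving n₂ = 2.5 × 20 = 50.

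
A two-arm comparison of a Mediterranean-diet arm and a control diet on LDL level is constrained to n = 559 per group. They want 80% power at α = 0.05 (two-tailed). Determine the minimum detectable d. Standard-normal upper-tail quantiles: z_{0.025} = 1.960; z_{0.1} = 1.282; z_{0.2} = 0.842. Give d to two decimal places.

d_min ≈ 0.17

For two independent groups of n = 559 each: d_min = (z_{α/2} + z_β)·√(2/n).
z-sum = 1.960 + 0.842 = 2.802.
d_min = 2.802 × √(2/559) = 2.802 × 0.0598 = 0.168.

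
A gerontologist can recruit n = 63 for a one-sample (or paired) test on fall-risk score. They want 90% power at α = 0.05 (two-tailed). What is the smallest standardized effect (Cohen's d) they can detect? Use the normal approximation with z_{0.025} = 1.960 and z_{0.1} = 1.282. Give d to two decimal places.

For a single sample (or paired design) of n = 63: d_min = (z_{α/2} + z_β)/√n.
z-sum = 1.960 + 1.282 = 3.242.
d_min = 3.242 / √63 = 3.242 / 7.937 = 0.408.

d_min ≈ 0.41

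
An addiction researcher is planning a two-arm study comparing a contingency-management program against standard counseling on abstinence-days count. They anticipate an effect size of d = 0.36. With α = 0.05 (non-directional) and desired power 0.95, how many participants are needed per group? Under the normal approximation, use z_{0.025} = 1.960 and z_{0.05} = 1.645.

n = 201 per group

For two independent groups with equal n: n = 2·((z_{α/2} + z_β) / d)².
z_{α/2} + z_β = 1.960 + 1.645 = 3.605.
n = 2 × (3.605 / 0.36)² = 2 × 10.014² = 2 × 100.28 = 200.6.
Round up to the next whole participant.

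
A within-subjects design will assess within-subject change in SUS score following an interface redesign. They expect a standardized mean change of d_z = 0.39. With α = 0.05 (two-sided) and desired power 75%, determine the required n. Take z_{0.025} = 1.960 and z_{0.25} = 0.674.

n = 46 pairs

For a paired (one-sample on differences) test: n = ((z_{α/2} + z_β) / d)².
z_{α/2} + z_β = 1.960 + 0.674 = 2.634.
n = (2.634 / 0.39)² = 6.754² = 45.61.
Round up.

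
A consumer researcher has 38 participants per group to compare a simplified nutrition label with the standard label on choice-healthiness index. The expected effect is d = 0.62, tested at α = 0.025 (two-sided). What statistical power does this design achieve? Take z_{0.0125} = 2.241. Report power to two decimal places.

For two equal groups, power = Φ(d·√(n/2) − z_{α/2}).
d·√(n/2) = 0.62 × √(38/2) = 0.62 × 4.359 = 2.703.
z_β = 2.703 − 2.241 = 0.462.
Power = Φ(0.462) = 0.678.

power ≈ 0.68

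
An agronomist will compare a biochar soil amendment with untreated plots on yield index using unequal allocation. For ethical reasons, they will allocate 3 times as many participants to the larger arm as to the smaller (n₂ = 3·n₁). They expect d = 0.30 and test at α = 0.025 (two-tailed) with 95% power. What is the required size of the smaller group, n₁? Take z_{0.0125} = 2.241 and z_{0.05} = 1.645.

n₁ = 224

With allocation ratio k = n₂/n₁ = 3, Var(x̄₁−x̄₂) = σ²(1/n₁ + 1/(k·n₁)) = σ²·(k+1)/(k·n₁).
So n₁ = (1 + 1/k)·((z_{α/2} + z_β)/d)² = 1.333 × (3.886/0.30)².
n₁ = 1.333 × 167.79 = 223.7.
Round up: n₁ = 224, giving n₂ = 3 × 224 = 672.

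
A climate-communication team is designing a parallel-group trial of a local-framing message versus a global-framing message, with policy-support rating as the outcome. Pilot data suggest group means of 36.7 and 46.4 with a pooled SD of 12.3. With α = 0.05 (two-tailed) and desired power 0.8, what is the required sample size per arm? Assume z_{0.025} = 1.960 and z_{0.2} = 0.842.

n = 26 per group

Cohen's d = |M₁ − M₂| / SD_pooled = |36.7 − 46.4| / 12.3 = 9.7 / 12.3 = 0.789.
For two independent groups with equal n: n = 2·((z_{α/2} + z_β) / d)².
z_{α/2} + z_β = 1.960 + 0.842 = 2.802.
n = 2 × (2.802 / 0.789)² = 2 × 3.551² = 2 × 12.61 = 25.2.
Round up to the next whole participant.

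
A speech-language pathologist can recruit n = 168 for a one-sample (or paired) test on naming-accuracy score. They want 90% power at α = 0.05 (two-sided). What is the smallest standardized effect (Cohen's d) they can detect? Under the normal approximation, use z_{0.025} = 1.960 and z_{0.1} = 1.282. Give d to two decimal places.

d_min ≈ 0.25

For a single sample (or paired design) of n = 168: d_min = (z_{α/2} + z_β)/√n.
z-sum = 1.960 + 1.282 = 3.242.
d_min = 3.242 / √168 = 3.242 / 12.961 = 0.250.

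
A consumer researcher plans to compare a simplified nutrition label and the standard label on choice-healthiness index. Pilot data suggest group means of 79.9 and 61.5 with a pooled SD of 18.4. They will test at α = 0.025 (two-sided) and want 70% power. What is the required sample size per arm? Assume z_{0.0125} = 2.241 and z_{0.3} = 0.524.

n = 16 per group

Cohen's d = |M₁ − M₂| / SD_pooled = |79.9 − 61.5| / 18.4 = 18.4 / 18.4 = 1.000.
For two independent groups with equal n: n = 2·((z_{α/2} + z_β) / d)².
z_{α/2} + z_β = 2.241 + 0.524 = 2.765.
n = 2 × (2.765 / 1.000)² = 2 × 2.765² = 2 × 7.65 = 15.3.
Round up to the next whole participant.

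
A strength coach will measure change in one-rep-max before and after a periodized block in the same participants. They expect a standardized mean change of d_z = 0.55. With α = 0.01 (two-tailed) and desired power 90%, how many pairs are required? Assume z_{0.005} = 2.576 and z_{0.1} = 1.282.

For a paired (one-sample on differences) test: n = ((z_{α/2} + z_β) / d)².
z_{α/2} + z_β = 2.576 + 1.282 = 3.858.
n = (3.858 / 0.55)² = 7.015² = 49.20.
Round up.

n = 50 pairs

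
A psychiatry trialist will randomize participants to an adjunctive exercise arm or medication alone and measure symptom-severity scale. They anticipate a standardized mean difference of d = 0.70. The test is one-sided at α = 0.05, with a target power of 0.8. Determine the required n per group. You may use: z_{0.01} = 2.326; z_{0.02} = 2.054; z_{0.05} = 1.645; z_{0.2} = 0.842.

For two independent groups with equal n: n = 2·((z_{α} + z_β) / d)².
z_{α} + z_β = 1.645 + 0.842 = 2.487.
n = 2 × (2.487 / 0.70)² = 2 × 3.553² = 2 × 12.62 = 25.2.
Round up to the next whole participant.

n = 26 per group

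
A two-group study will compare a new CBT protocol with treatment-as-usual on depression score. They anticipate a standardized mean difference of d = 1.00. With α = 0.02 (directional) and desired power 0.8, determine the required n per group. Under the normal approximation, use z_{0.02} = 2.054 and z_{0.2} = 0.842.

For two independent groups with equal n: n = 2·((z_{α} + z_β) / d)².
z_{α} + z_β = 2.054 + 0.842 = 2.896.
n = 2 × (2.896 / 1.00)² = 2 × 2.896² = 2 × 8.39 = 16.8.
Round up to the next whole participant.

n = 17 per group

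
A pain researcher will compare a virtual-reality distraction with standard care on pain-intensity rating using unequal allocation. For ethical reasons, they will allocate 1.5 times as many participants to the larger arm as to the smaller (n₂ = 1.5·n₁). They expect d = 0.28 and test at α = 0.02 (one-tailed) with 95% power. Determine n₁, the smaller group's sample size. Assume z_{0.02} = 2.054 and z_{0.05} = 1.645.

n₁ = 291

With allocation ratio k = n₂/n₁ = 1.5, Var(x̄₁−x̄₂) = σ²(1/n₁ + 1/(k·n₁)) = σ²·(k+1)/(k·n₁).
So n₁ = (1 + 1/k)·((z_{α} + z_β)/d)² = 1.667 × (3.699/0.28)².
n₁ = 1.667 × 174.52 = 290.9.
Round up: n₁ = 291, giving n₂ = ⌈1.5 × 291⌉ = ⌈436.5⌉ = 437.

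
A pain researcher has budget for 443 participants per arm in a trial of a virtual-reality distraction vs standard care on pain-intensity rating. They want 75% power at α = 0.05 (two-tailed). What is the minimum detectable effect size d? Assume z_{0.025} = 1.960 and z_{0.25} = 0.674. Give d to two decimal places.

For two independent groups of n = 443 each: d_min = (z_{α/2} + z_β)·√(2/n).
z-sum = 1.960 + 0.674 = 2.634.
d_min = 2.634 × √(2/443) = 2.634 × 0.0672 = 0.177.

d_min ≈ 0.18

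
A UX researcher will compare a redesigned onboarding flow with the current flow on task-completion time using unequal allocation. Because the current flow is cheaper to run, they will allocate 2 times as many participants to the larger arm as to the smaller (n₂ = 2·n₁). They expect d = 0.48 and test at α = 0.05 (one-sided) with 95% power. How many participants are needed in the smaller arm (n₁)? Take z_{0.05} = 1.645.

n₁ = 71

With allocation ratio k = n₂/n₁ = 2, Var(x̄₁−x̄₂) = σ²(1/n₁ + 1/(k·n₁)) = σ²·(k+1)/(k·n₁).
So n₁ = (1 + 1/k)·((z_{α} + z_β)/d)² = 1.500 × (3.290/0.48)².
n₁ = 1.500 × 46.98 = 70.5.
Round up: n₁ = 71, giving n₂ = 2 × 71 = 142.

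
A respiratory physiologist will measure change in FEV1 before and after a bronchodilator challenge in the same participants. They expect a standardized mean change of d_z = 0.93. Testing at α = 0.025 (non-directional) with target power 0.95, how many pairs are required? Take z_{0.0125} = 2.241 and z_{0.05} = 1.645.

n = 18 pairs

For a paired (one-sample on differences) test: n = ((z_{α/2} + z_β) / d)².
z_{α/2} + z_β = 2.241 + 1.645 = 3.886.
n = (3.886 / 0.93)² = 4.178² = 17.46.
Round up.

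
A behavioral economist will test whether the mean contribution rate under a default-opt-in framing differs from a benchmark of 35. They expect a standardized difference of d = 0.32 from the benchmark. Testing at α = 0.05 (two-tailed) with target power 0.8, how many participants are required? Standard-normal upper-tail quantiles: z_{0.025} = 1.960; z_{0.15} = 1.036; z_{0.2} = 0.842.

n = 77

For a one-sample test: n = ((z_{α/2} + z_β) / d)².
z_{α/2} + z_β = 1.960 + 0.842 = 2.802.
n = (2.802 / 0.32)² = 8.756² = 76.67.
Round up.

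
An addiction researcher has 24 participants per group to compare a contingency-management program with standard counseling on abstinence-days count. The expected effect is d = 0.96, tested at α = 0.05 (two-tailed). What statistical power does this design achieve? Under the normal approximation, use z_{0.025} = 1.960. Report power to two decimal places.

power ≈ 0.91

For two equal groups, power = Φ(d·√(n/2) − z_{α/2}).
d·√(n/2) = 0.96 × √(24/2) = 0.96 × 3.464 = 3.326.
z_β = 3.326 − 1.960 = 1.366.
Power = Φ(1.366) = 0.914.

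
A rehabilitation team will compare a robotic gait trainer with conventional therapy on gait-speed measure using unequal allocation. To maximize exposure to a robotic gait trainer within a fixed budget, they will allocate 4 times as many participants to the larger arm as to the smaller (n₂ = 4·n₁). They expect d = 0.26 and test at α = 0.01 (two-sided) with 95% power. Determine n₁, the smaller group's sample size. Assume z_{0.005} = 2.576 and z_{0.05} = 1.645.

With allocation ratio k = n₂/n₁ = 4, Var(x̄₁−x̄₂) = σ²(1/n₁ + 1/(k·n₁)) = σ²·(k+1)/(k·n₁).
So n₁ = (1 + 1/k)·((z_{α/2} + z_β)/d)² = 1.250 × (4.221/0.26)².
n₁ = 1.250 × 263.56 = 329.5.
Round up: n₁ = 330, giving n₂ = 4 × 330 = 1320.

n₁ = 330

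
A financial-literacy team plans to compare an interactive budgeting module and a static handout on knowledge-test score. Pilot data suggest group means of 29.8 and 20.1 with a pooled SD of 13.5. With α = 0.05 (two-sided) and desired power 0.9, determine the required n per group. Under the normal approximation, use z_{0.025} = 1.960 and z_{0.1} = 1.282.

Cohen's d = |M₁ − M₂| / SD_pooled = |29.8 − 20.1| / 13.5 = 9.7 / 13.5 = 0.719.
For two independent groups with equal n: n = 2·((z_{α/2} + z_β) / d)².
z_{α/2} + z_β = 1.960 + 1.282 = 3.242.
n = 2 × (3.242 / 0.719)² = 2 × 4.509² = 2 × 20.33 = 40.7.
Round up to the next whole participant.

n = 41 per group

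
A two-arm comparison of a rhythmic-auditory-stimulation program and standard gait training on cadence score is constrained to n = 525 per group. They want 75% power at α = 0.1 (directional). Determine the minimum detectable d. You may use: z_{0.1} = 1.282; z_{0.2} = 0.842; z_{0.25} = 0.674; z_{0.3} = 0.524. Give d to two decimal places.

d_min ≈ 0.12

For two independent groups of n = 525 each: d_min = (z_{α} + z_β)·√(2/n).
z-sum = 1.282 + 0.674 = 1.956.
d_min = 1.956 × √(2/525) = 1.956 × 0.0617 = 0.121.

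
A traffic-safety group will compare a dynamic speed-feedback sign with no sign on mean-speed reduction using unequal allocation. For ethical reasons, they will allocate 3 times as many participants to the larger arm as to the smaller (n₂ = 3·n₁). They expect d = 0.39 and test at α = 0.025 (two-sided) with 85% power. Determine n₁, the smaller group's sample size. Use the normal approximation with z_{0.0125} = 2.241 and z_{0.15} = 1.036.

n₁ = 95

With allocation ratio k = n₂/n₁ = 3, Var(x̄₁−x̄₂) = σ²(1/n₁ + 1/(k·n₁)) = σ²·(k+1)/(k·n₁).
So n₁ = (1 + 1/k)·((z_{α/2} + z_β)/d)² = 1.333 × (3.277/0.39)².
n₁ = 1.333 × 70.60 = 94.1.
Round up: n₁ = 95, giving n₂ = 3 × 95 = 285.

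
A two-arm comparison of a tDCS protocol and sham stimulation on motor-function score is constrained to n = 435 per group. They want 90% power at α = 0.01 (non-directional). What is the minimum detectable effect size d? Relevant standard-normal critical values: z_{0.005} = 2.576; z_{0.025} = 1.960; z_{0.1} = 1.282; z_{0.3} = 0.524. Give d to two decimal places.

d_min ≈ 0.26

For two independent groups of n = 435 each: d_min = (z_{α/2} + z_β)·√(2/n).
z-sum = 2.576 + 1.282 = 3.858.
d_min = 3.858 × √(2/435) = 3.858 × 0.0678 = 0.262.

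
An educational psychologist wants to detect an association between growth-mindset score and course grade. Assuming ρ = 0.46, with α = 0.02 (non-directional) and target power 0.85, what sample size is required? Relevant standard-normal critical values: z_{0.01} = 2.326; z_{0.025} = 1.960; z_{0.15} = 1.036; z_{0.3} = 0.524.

Fisher's z: C = ½·ln((1+r)/(1−r)) = ½·ln(2.7037) = 0.4973.
n = ((z_{α/2} + z_β)/C)² + 3.
(2.326 + 1.036) / 0.4973 = 3.362 / 0.4973 = 6.761.
n = 6.761² + 3 = 45.70 + 3 = 48.7.
Round up.

n = 49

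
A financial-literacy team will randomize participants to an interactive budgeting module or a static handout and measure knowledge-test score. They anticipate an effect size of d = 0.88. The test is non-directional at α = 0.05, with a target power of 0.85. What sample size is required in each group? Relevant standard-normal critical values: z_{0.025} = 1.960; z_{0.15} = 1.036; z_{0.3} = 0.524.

For two independent groups with equal n: n = 2·((z_{α/2} + z_β) / d)².
z_{α/2} + z_β = 1.960 + 1.036 = 2.996.
n = 2 × (2.996 / 0.88)² = 2 × 3.405² = 2 × 11.59 = 23.2.
Round up to the next whole participant.

n = 24 per group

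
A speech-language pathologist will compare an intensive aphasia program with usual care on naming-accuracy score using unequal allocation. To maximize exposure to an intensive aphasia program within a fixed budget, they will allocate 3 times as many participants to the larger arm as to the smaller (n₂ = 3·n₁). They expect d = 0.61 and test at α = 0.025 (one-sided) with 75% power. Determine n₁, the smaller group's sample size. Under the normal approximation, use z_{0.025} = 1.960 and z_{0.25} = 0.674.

n₁ = 25

With allocation ratio k = n₂/n₁ = 3, Var(x̄₁−x̄₂) = σ²(1/n₁ + 1/(k·n₁)) = σ²·(k+1)/(k·n₁).
So n₁ = (1 + 1/k)·((z_{α} + z_β)/d)² = 1.333 × (2.634/0.61)².
n₁ = 1.333 × 18.65 = 24.9.
Round up: n₁ = 25, giving n₂ = 3 × 25 = 75.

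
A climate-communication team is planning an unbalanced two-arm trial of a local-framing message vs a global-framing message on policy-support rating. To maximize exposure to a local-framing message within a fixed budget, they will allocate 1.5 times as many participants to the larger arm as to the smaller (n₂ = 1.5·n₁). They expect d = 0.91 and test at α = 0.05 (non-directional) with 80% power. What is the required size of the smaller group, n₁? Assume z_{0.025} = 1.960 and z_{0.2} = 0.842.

n₁ = 16

With allocation ratio k = n₂/n₁ = 1.5, Var(x̄₁−x̄₂) = σ²(1/n₁ + 1/(k·n₁)) = σ²·(k+1)/(k·n₁).
So n₁ = (1 + 1/k)·((z_{α/2} + z_β)/d)² = 1.667 × (2.802/0.91)².
n₁ = 1.667 × 9.48 = 15.8.
Round up: n₁ = 16, giving n₂ = 1.5 × 16 = 24.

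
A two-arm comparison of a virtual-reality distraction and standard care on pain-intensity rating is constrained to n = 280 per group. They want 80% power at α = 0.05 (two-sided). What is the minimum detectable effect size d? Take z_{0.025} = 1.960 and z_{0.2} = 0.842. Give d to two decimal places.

For two independent groups of n = 280 each: d_min = (z_{α/2} + z_β)·√(2/n).
z-sum = 1.960 + 0.842 = 2.802.
d_min = 2.802 × √(2/280) = 2.802 × 0.0845 = 0.237.

d_min ≈ 0.24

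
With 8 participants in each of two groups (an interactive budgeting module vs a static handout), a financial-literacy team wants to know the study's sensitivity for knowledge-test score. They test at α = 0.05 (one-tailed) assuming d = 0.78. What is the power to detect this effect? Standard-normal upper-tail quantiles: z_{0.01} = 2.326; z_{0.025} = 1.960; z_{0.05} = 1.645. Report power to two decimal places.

For two equal groups, power = Φ(d·√(n/2) − z_{α}).
d·√(n/2) = 0.78 × √(8/2) = 0.78 × 2.000 = 1.560.
z_β = 1.560 − 1.645 = -0.085.
Power = Φ(-0.085) = 0.466.

power ≈ 0.47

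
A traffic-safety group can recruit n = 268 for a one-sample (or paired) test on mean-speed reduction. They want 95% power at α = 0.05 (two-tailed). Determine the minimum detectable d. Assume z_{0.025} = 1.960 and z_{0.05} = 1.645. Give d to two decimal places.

d_min ≈ 0.22

For a single sample (or paired design) of n = 268: d_min = (z_{α/2} + z_β)/√n.
z-sum = 1.960 + 1.645 = 3.605.
d_min = 3.605 / √268 = 3.605 / 16.371 = 0.220.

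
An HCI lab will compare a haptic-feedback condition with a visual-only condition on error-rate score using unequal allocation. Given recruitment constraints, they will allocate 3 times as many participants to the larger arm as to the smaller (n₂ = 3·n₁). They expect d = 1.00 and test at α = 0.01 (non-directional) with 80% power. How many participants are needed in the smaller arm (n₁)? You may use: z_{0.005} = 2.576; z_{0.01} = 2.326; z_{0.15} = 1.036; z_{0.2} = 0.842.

With allocation ratio k = n₂/n₁ = 3, Var(x̄₁−x̄₂) = σ²(1/n₁ + 1/(k·n₁)) = σ²·(k+1)/(k·n₁).
So n₁ = (1 + 1/k)·((z_{α/2} + z_β)/d)² = 1.333 × (3.418/1.00)².
n₁ = 1.333 × 11.68 = 15.6.
Round up: n₁ = 16, giving n₂ = 3 × 16 = 48.

n₁ = 16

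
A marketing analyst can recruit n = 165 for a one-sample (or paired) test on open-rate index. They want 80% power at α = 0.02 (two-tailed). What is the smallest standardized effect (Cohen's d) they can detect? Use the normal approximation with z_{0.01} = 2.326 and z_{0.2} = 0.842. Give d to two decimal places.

d_min ≈ 0.25

For a single sample (or paired design) of n = 165: d_min = (z_{α/2} + z_β)/√n.
z-sum = 2.326 + 0.842 = 3.168.
d_min = 3.168 / √165 = 3.168 / 12.845 = 0.247.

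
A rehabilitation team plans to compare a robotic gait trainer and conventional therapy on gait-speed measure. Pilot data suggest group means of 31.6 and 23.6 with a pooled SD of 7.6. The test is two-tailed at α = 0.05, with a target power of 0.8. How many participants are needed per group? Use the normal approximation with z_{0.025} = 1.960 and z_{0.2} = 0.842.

n = 15 per group

Cohen's d = |M₁ − M₂| / SD_pooled = |31.6 − 23.6| / 7.6 = 8.0 / 7.6 = 1.053.
For two independent groups with equal n: n = 2·((z_{α/2} + z_β) / d)².
z_{α/2} + z_β = 1.960 + 0.842 = 2.802.
n = 2 × (2.802 / 1.053)² = 2 × 2.661² = 2 × 7.08 = 14.2.
Round up to the next whole participant.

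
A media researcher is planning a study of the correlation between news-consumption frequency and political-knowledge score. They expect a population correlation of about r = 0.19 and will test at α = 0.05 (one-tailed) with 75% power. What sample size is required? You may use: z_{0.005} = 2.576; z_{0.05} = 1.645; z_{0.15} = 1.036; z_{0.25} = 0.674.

n = 149

Fisher's z: C = ½·ln((1+r)/(1−r)) = ½·ln(1.4691) = 0.1923.
n = ((z_{α} + z_β)/C)² + 3.
(1.645 + 0.674) / 0.1923 = 2.319 / 0.1923 = 12.059.
n = 12.059² + 3 = 145.43 + 3 = 148.4.
Round up.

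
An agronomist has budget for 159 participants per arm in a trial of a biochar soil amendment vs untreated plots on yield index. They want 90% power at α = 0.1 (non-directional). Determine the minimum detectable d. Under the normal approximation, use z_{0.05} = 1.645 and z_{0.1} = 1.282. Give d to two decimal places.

d_min ≈ 0.33

For two independent groups of n = 159 each: d_min = (z_{α/2} + z_β)·√(2/n).
z-sum = 1.645 + 1.282 = 2.927.
d_min = 2.927 × √(2/159) = 2.927 × 0.1122 = 0.328.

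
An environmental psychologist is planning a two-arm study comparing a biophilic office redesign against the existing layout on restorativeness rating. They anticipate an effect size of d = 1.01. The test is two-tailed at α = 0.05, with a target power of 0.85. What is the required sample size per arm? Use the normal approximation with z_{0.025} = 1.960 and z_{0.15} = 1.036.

For two independent groups with equal n: n = 2·((z_{α/2} + z_β) / d)².
z_{α/2} + z_β = 1.960 + 1.036 = 2.996.
n = 2 × (2.996 / 1.01)² = 2 × 2.966² = 2 × 8.80 = 17.6.
Round up to the next whole participant.

n = 18 per group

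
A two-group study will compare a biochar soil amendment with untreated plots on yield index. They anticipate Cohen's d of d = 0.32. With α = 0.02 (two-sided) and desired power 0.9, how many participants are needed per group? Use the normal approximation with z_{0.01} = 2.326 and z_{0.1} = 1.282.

n = 255 per group

For two independent groups with equal n: n = 2·((z_{α/2} + z_β) / d)².
z_{α/2} + z_β = 2.326 + 1.282 = 3.608.
n = 2 × (3.608 / 0.32)² = 2 × 11.275² = 2 × 127.13 = 254.3.
Round up to the next whole participant.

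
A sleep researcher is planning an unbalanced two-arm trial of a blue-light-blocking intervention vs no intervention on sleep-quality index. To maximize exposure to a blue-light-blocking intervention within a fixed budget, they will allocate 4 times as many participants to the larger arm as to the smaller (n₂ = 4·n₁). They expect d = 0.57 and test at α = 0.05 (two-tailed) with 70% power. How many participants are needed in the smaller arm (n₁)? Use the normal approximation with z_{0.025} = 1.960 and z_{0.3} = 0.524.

n₁ = 24

With allocation ratio k = n₂/n₁ = 4, Var(x̄₁−x̄₂) = σ²(1/n₁ + 1/(k·n₁)) = σ²·(k+1)/(k·n₁).
So n₁ = (1 + 1/k)·((z_{α/2} + z_β)/d)² = 1.250 × (2.484/0.57)².
n₁ = 1.250 × 18.99 = 23.7.
Round up: n₁ = 24, giving n₂ = 4 × 24 = 96.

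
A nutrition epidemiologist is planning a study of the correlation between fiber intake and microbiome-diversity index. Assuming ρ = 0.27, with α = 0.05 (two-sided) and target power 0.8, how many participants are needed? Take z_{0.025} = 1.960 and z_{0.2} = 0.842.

Fisher's z: C = ½·ln((1+r)/(1−r)) = ½·ln(1.7397) = 0.2769.
n = ((z_{α/2} + z_β)/C)² + 3.
(1.960 + 0.842) / 0.2769 = 2.802 / 0.2769 = 10.119.
n = 10.119² + 3 = 102.40 + 3 = 105.4.
Round up.

n = 106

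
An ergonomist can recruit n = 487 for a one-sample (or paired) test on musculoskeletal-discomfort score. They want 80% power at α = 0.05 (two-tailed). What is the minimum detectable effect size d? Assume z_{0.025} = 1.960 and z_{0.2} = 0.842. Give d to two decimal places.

d_min ≈ 0.13

For a single sample (or paired design) of n = 487: d_min = (z_{α/2} + z_β)/√n.
z-sum = 1.960 + 0.842 = 2.802.
d_min = 2.802 / √487 = 2.802 / 22.068 = 0.127.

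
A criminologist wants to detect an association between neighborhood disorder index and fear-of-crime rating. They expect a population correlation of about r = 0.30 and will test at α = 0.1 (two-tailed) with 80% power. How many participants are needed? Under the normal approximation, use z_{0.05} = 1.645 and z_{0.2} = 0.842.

Fisher's z: C = ½·ln((1+r)/(1−r)) = ½·ln(1.8571) = 0.3095.
n = ((z_{α/2} + z_β)/C)² + 3.
(1.645 + 0.842) / 0.3095 = 2.487 / 0.3095 = 8.036.
n = 8.036² + 3 = 64.57 + 3 = 67.6.
Round up.

n = 68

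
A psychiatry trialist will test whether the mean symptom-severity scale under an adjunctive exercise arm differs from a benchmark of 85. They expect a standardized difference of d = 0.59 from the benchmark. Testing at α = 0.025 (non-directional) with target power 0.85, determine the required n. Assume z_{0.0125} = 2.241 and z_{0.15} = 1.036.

n = 31

For a one-sample test: n = ((z_{α/2} + z_β) / d)².
z_{α/2} + z_β = 2.241 + 1.036 = 3.277.
n = (3.277 / 0.59)² = 5.554² = 30.85.
Round up.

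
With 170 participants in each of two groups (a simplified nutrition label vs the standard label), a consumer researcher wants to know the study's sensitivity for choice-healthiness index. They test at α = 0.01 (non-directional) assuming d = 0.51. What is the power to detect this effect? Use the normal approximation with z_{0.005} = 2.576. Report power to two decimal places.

power ≈ 0.98

For two equal groups, power = Φ(d·√(n/2) − z_{α/2}).
d·√(n/2) = 0.51 × √(170/2) = 0.51 × 9.220 = 4.702.
z_β = 4.702 − 2.576 = 2.126.
Power = Φ(2.126) = 0.983.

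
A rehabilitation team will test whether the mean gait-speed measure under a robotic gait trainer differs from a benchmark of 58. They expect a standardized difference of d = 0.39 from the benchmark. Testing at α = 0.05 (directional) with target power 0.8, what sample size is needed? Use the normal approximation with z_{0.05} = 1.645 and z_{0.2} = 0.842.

For a one-sample test: n = ((z_{α} + z_β) / d)².
z_{α} + z_β = 1.645 + 0.842 = 2.487.
n = (2.487 / 0.39)² = 6.377² = 40.67.
Round up.

n = 41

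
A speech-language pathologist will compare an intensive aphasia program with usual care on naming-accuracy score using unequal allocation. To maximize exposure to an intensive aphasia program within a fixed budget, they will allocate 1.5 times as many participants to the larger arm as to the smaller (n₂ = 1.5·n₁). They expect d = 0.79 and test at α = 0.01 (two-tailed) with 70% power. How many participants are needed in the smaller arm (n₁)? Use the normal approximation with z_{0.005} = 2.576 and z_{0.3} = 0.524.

n₁ = 26

With allocation ratio k = n₂/n₁ = 1.5, Var(x̄₁−x̄₂) = σ²(1/n₁ + 1/(k·n₁)) = σ²·(k+1)/(k·n₁).
So n₁ = (1 + 1/k)·((z_{α/2} + z_β)/d)² = 1.667 × (3.100/0.79)².
n₁ = 1.667 × 15.40 = 25.7.
Round up: n₁ = 26, giving n₂ = 1.5 × 26 = 39.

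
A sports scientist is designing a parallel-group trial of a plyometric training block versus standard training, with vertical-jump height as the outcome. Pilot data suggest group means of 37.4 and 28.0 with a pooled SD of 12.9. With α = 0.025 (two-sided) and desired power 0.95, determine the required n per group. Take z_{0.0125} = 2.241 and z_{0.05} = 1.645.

n = 57 per group

Cohen's d = |M₁ − M₂| / SD_pooled = |37.4 − 28.0| / 12.9 = 9.4 / 12.9 = 0.729.
For two independent groups with equal n: n = 2·((z_{α/2} + z_β) / d)².
z_{α/2} + z_β = 2.241 + 1.645 = 3.886.
n = 2 × (3.886 / 0.729)² = 2 × 5.331² = 2 × 28.42 = 56.8.
Round up to the next whole participant.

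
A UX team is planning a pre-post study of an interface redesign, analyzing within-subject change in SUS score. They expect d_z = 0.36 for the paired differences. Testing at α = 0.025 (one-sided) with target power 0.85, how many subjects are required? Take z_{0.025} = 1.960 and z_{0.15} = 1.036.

n = 70 pairs

For a paired (one-sample on differences) test: n = ((z_{α} + z_β) / d)².
z_{α} + z_β = 1.960 + 1.036 = 2.996.
n = (2.996 / 0.36)² = 8.322² = 69.26.
Round up.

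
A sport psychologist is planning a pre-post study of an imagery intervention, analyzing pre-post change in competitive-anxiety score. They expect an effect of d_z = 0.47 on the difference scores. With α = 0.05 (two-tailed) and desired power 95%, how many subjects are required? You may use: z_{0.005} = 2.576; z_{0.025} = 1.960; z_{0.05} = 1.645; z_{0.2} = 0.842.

n = 59 pairs

For a paired (one-sample on differences) test: n = ((z_{α/2} + z_β) / d)².
z_{α/2} + z_β = 1.960 + 1.645 = 3.605.
n = (3.605 / 0.47)² = 7.670² = 58.83.
Round up.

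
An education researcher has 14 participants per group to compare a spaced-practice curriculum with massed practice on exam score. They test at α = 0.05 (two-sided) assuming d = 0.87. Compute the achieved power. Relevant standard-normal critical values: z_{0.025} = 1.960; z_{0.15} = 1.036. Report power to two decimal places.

power ≈ 0.63

For two equal groups, power = Φ(d·√(n/2) − z_{α/2}).
d·√(n/2) = 0.87 × √(14/2) = 0.87 × 2.646 = 2.302.
z_β = 2.302 − 1.960 = 0.342.
Power = Φ(0.342) = 0.634.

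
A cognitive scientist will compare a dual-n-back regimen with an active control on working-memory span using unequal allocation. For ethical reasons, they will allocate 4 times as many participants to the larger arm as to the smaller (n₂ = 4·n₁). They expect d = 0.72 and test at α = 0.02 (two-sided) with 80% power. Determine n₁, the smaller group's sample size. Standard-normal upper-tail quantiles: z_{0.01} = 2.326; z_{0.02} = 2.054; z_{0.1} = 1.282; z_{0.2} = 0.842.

With allocation ratio k = n₂/n₁ = 4, Var(x̄₁−x̄₂) = σ²(1/n₁ + 1/(k·n₁)) = σ²·(k+1)/(k·n₁).
So n₁ = (1 + 1/k)·((z_{α/2} + z_β)/d)² = 1.250 × (3.168/0.72)².
n₁ = 1.250 × 19.36 = 24.2.
Round up: n₁ = 25, giving n₂ = 4 × 25 = 100.

n₁ = 25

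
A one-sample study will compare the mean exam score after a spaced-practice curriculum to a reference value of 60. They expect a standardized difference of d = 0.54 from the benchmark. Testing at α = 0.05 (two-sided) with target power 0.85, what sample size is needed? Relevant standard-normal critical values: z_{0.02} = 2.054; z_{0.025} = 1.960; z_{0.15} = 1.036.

n = 31

For a one-sample test: n = ((z_{α/2} + z_β) / d)².
z_{α/2} + z_β = 1.960 + 1.036 = 2.996.
n = (2.996 / 0.54)² = 5.548² = 30.78.
Round up.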